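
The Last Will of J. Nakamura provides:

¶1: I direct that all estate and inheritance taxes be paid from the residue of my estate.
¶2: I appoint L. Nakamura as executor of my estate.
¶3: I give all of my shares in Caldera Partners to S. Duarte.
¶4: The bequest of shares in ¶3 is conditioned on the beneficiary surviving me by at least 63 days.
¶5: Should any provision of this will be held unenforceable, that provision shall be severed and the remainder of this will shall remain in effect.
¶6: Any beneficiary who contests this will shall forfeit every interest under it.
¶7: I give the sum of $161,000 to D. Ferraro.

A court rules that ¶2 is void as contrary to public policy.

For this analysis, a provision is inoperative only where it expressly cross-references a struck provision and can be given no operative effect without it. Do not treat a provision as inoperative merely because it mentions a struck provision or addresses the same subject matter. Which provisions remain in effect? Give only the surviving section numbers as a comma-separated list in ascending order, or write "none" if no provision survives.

1, 3, 4, 5, 6, 7

¶2 is struck. No other provision's operative terms depend on ¶2. ¶5 is a severability clause and preserves every provision that can still be given independent effect. The provisions still in force are ¶1, ¶3, ¶4, ¶5, ¶6, and ¶7.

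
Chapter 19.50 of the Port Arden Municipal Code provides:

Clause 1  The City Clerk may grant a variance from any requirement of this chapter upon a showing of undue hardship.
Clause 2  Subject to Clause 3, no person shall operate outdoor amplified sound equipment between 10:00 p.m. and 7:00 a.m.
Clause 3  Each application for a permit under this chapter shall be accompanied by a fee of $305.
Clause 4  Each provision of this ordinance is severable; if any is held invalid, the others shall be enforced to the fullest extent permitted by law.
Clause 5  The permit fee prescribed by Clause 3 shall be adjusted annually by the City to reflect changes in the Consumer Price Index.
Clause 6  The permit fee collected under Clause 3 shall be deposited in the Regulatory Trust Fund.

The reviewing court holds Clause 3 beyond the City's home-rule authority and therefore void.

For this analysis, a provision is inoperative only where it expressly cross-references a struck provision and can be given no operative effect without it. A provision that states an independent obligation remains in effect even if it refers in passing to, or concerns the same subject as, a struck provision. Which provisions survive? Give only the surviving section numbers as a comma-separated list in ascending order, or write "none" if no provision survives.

Clause 3 is struck. The whole of Clause 5 is the indexation of the permit fee, defined by reference to Clause 3, so Clause 5 cannot stand once Clause 3 is removed. Clause 6 operates only by reference to Clause 3, so it falls with Clause 3. Although Clause 2 refers to Clause 3, its operative terms do not depend on Clause 3, so it remains in effect. Under the severability clause in Clause 4, the remaining provisions continue in force. The provisions still in force are Clause 1, Clause 2, and Clause 4.

1, 2, 4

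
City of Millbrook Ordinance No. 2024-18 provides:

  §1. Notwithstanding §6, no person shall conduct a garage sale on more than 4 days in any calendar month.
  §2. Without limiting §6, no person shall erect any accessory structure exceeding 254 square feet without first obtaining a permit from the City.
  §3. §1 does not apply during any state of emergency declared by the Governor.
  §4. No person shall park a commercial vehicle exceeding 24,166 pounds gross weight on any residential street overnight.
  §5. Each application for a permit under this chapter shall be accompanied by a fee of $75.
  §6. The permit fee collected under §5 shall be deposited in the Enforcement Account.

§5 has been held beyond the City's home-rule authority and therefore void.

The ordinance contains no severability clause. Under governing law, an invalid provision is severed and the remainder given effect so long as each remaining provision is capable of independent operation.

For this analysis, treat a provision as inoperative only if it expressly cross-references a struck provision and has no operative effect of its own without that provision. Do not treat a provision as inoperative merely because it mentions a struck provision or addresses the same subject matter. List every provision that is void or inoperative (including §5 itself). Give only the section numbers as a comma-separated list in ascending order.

5, 6

§5 is struck. The whole of §6 is the disposition of the permit fee, defined by reference to §5, so §6 cannot stand once §5 is removed. Although §2 refers to §6, its operative terms do not depend on §6, so it remains in effect. §1 mentions §6 but its own obligation stands independently of §6, so §1 is not affected. With no severability clause, the stated default rule severs what cannot stand and enforces each remaining provision that can operate on its own. The provisions still in force are §1, §2, §3, and §4.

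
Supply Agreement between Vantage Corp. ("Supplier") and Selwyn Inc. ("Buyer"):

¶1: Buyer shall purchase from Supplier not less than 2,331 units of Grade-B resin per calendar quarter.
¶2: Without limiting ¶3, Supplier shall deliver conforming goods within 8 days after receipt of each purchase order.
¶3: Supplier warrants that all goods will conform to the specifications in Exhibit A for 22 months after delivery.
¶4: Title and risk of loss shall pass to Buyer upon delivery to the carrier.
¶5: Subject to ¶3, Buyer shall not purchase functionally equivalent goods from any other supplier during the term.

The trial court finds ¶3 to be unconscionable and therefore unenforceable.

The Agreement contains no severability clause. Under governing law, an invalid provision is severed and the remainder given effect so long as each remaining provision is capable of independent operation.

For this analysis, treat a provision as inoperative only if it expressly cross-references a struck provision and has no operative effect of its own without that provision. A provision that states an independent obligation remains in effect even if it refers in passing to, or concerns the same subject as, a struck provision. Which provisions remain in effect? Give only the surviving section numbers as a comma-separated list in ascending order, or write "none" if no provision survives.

¶3 is struck. Although ¶5 refers to ¶3, its operative terms do not depend on ¶3, so it remains in effect. Although ¶2 refers to ¶3, its operative terms do not depend on ¶3, so it remains in effect. No other provision's operative terms depend on ¶3. Under the stated default rule, only provisions that cannot operate independently fall away; the rest are enforced. The provisions still in force are ¶1, ¶2, ¶4, and ¶5.

1, 2, 4, 5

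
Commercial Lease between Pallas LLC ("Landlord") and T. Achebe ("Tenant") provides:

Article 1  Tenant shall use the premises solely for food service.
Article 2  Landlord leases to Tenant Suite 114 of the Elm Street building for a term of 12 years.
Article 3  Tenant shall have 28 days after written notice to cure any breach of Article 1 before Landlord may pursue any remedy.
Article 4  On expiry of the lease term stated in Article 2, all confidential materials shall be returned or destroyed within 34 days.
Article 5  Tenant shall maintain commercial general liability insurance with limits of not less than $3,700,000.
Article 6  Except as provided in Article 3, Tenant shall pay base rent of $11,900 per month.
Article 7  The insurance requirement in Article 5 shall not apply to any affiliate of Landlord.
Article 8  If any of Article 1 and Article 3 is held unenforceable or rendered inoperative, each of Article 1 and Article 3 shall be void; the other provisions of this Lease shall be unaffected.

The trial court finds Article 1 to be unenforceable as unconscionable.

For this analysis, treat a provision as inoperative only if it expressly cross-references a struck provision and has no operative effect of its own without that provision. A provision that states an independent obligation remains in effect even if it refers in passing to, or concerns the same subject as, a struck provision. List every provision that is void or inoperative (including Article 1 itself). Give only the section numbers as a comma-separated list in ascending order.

1, 3

Article 1 is struck. Article 3 operates only by reference to Article 1, so it falls with Article 1. Although Article 6 refers to Article 3, its operative terms do not depend on Article 3, so it remains in effect. Article 8 declares Article 1 and Article 3 mutually dependent; since one of them has fallen, all of them are of no effect. The remainder continues in force under Article 8. The provisions still in force are Article 2, Article 4, Article 5, Article 6, Article 7, and Article 8.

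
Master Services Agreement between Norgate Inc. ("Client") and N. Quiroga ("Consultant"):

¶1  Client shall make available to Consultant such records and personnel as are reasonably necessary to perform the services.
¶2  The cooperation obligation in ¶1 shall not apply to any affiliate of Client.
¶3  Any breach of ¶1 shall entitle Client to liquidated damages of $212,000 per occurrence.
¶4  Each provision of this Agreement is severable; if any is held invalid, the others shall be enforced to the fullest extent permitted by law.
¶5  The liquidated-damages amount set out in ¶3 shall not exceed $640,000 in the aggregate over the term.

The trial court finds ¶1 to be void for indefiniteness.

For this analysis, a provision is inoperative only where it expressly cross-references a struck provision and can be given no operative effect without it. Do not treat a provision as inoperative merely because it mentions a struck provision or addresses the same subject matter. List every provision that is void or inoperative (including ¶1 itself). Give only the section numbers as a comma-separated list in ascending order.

¶1 is struck. ¶2 operates only by reference to ¶1, so it falls with ¶1. ¶3 operates only by reference to ¶1, so it falls with ¶1. ¶5 has no operative effect of its own apart from ¶3 and is therefore inoperative. Under the severability clause in ¶4, the remaining provisions continue in force. Only ¶4 remains in effect.

1, 2, 3, 5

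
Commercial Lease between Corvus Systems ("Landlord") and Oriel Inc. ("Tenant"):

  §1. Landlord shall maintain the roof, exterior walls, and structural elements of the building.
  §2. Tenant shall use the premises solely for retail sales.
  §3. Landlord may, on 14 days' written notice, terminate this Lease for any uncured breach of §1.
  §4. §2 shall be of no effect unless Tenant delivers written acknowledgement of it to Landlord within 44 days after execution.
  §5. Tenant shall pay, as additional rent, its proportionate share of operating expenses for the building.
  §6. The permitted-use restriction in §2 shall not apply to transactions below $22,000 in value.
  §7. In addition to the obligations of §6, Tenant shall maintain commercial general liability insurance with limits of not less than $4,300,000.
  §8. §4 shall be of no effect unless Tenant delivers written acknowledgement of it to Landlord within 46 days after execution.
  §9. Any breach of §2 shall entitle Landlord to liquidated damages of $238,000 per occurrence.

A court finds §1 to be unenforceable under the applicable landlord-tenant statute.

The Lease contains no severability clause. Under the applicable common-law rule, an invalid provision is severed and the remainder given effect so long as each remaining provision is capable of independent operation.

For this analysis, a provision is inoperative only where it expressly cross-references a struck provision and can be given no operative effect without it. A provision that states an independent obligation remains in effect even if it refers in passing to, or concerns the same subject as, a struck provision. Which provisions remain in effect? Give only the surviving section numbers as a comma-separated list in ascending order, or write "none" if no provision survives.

§1 is struck. §3 merely fixes the termination right for breach of §1; with §1 gone it has nothing to operate on and falls away. Under the stated default rule, only provisions that cannot operate independently fall away; the rest are enforced. That leaves §2, §4, §5, §6, §7, §8, and §9 in effect.

2, 4, 5, 6, 7, 8, 9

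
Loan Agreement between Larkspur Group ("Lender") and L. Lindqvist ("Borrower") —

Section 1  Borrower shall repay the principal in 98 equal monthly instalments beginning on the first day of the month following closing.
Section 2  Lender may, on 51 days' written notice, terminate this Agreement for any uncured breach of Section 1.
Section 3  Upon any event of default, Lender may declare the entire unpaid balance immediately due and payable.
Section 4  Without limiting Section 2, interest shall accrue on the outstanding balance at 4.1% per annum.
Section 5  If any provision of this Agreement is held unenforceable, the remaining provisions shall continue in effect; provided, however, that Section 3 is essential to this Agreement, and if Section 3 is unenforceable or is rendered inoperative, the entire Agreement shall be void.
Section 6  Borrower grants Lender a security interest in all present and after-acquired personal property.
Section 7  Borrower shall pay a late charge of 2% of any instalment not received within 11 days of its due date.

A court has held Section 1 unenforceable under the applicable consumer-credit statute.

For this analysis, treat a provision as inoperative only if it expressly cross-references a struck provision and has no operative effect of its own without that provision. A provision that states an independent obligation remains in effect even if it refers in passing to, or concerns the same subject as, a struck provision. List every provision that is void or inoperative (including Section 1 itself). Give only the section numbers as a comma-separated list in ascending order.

Section 1 is struck. Section 2 operates only by reference to Section 1, so it falls with Section 1. Although Section 4 refers to Section 2, its operative terms do not depend on Section 2, so it remains in effect. Section 5 makes Section 3 an essential term, but Section 3 is unaffected, so the severability proviso in Section 5 preserves the remaining provisions. That leaves Section 3, Section 4, Section 5, Section 6, and Section 7 in effect.

1, 2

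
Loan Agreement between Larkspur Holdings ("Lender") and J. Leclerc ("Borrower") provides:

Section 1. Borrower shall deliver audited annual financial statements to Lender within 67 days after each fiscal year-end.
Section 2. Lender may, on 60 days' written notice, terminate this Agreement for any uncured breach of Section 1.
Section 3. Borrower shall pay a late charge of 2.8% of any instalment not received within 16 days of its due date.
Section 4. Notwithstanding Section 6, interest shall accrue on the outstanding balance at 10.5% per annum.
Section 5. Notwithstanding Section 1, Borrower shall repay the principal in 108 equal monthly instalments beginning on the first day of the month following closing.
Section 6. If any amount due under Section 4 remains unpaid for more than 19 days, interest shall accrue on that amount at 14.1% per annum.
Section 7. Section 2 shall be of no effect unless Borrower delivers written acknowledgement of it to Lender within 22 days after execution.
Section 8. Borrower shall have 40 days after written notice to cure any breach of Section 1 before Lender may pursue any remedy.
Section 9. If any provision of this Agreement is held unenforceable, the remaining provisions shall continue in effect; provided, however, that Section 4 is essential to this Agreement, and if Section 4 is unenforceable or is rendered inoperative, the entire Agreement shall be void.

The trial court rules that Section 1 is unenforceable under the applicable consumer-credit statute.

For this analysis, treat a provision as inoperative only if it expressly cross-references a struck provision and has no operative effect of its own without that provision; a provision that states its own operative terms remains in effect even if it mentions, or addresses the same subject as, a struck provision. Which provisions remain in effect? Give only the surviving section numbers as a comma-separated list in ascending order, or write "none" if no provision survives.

Section 1 is struck. Section 2 merely fixes the termination right for breach of Section 1; with Section 1 gone it has nothing to operate on and falls away. Section 8 has no operative effect of its own apart from Section 1 and is therefore inoperative. Section 7 merely fixes the acknowledgement condition for Section 2; with Section 2 gone it has nothing to operate on and falls away. Section 5 mentions Section 1 but its own obligation stands independently of Section 1, so Section 5 is not affected. Section 9 makes Section 4 an essential term, but Section 4 is unaffected, so the severability proviso in Section 9 preserves the remaining provisions. Section 3, Section 4, Section 5, Section 6, and Section 9 remain in effect.

3, 4, 5, 6, 9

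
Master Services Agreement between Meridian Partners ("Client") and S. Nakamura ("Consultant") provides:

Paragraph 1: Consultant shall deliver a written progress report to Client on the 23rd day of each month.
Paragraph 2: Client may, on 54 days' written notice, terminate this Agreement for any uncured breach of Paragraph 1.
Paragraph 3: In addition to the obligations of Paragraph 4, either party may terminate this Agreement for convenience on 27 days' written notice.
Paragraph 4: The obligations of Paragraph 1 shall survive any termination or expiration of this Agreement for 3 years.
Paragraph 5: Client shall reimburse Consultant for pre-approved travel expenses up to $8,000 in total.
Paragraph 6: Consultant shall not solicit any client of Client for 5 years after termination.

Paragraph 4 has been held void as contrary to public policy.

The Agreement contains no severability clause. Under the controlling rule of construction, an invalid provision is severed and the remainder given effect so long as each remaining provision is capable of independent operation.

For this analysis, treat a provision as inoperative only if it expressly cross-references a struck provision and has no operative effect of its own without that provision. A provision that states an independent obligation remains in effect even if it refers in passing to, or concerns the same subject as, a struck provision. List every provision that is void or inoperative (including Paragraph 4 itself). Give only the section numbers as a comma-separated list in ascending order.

4

Paragraph 4 is struck. Although Paragraph 3 refers to Paragraph 4, its operative terms do not depend on Paragraph 4, so it remains in effect. Nothing else in the Agreement is defined by reference to Paragraph 4. With no severability clause, the stated default rule severs what cannot stand and enforces each remaining provision that can operate on its own. The provisions still in force are Paragraph 1, Paragraph 2, Paragraph 3, Paragraph 5, and Paragraph 6.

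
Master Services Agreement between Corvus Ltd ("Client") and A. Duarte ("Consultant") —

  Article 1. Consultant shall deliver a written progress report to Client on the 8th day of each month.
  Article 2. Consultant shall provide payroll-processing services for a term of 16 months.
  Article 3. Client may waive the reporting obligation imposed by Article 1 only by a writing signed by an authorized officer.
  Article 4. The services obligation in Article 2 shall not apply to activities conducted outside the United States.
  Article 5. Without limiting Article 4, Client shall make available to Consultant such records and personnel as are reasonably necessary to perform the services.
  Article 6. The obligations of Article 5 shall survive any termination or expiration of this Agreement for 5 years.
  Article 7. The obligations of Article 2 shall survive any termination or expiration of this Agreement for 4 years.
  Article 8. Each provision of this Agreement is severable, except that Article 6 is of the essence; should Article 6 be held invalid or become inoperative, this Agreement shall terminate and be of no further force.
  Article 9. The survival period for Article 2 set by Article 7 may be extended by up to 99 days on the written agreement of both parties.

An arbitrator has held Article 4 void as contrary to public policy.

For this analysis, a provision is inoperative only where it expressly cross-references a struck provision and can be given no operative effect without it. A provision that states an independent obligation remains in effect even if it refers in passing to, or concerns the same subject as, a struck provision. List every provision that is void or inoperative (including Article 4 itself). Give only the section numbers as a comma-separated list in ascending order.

4

Article 4 is struck. Although Article 5 refers to Article 4, its operative terms do not depend on Article 4, so it remains in effect. Nothing else in the Agreement is defined by reference to Article 4. Article 8 makes Article 6 an essential term, but Article 6 is unaffected, so the severability proviso in Article 8 preserves the remaining provisions. That leaves Article 1, Article 2, Article 3, Article 5, Article 6, Article 7, Article 8, and Article 9 in effect.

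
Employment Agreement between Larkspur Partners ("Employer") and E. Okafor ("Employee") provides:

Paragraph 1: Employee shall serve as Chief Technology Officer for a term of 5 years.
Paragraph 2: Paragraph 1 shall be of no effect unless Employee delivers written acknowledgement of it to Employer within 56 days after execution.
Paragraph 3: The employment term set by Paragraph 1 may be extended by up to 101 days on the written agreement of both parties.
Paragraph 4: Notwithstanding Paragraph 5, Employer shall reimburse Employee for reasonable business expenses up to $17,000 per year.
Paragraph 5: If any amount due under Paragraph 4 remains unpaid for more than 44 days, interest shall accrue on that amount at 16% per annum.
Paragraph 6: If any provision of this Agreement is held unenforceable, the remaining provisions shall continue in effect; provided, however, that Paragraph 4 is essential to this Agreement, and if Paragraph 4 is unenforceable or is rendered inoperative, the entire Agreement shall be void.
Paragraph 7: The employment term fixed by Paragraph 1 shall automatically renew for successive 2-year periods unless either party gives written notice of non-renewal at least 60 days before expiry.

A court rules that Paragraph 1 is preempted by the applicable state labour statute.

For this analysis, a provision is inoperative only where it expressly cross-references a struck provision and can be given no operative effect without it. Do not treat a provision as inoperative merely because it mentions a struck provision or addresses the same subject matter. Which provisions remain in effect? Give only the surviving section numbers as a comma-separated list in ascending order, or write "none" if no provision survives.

4, 5, 6

Paragraph 1 is struck. The only function of Paragraph 2 is the acknowledgement condition for Paragraph 1, so it cannot stand once Paragraph 1 is removed. Paragraph 3 does nothing except set the extension of the employment term by reference to Paragraph 1; with Paragraph 1 gone it has no independent effect and is inoperative. Paragraph 7 has no operative effect of its own apart from Paragraph 1 and is therefore inoperative. Paragraph 6 makes Paragraph 4 an essential term, but Paragraph 4 is unaffected, so the severability proviso in Paragraph 6 preserves the remaining provisions. Paragraph 4, Paragraph 5, and Paragraph 6 remain in effect.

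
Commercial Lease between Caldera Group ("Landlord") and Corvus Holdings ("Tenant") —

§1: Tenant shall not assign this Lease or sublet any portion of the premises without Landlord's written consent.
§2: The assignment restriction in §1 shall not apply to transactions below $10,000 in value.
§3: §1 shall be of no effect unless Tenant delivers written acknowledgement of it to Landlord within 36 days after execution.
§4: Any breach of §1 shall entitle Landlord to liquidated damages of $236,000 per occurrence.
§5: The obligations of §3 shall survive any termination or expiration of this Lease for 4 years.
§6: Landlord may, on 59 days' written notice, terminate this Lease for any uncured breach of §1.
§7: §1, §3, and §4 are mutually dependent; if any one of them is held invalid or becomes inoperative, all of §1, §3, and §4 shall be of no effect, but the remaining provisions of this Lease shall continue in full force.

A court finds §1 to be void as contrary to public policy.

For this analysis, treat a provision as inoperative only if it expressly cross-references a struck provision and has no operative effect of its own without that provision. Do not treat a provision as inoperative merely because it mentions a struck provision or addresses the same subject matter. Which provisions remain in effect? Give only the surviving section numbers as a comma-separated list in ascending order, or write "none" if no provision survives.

§1 is struck. §2 has no operative effect of its own apart from §1 and is therefore inoperative. §3 merely fixes the acknowledgement condition for §1; with §1 gone it has nothing to operate on and falls away. §4 has no operative effect of its own apart from §1 and is therefore inoperative. §6 merely fixes the termination right for breach of §1; with §1 gone it has nothing to operate on and falls away. §5 has no operative effect of its own apart from §3 and is therefore inoperative. §7 declares §1, §3, and §4 mutually dependent; since one of them has fallen, all of them are of no effect. The remainder continues in force under §7. Only §7 remains in effect.

7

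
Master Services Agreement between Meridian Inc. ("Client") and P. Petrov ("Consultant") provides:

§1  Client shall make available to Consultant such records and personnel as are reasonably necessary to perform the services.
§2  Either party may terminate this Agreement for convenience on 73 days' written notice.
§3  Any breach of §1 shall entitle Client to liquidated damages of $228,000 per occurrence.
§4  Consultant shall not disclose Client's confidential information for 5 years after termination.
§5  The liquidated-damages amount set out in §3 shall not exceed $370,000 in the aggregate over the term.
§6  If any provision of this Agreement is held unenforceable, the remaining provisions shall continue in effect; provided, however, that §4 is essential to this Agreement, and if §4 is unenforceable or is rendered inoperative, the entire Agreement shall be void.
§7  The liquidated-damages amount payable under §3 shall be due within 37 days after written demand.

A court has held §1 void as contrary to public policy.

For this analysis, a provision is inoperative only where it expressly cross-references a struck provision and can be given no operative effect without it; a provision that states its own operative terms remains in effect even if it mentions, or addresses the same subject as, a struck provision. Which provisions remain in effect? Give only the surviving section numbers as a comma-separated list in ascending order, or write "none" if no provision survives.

§1 is struck. The whole of §3 is the liquidated-damages amount, defined by reference to §1, so §3 cannot stand once §1 is removed. §5 has no operative effect of its own apart from §3 and is therefore inoperative. §7 operates only by reference to §3, so it falls with §3. §6 makes §4 an essential term, but §4 is unaffected, so the severability proviso in §6 preserves the remaining provisions. That leaves §2, §4, and §6 in effect.

2, 4, 6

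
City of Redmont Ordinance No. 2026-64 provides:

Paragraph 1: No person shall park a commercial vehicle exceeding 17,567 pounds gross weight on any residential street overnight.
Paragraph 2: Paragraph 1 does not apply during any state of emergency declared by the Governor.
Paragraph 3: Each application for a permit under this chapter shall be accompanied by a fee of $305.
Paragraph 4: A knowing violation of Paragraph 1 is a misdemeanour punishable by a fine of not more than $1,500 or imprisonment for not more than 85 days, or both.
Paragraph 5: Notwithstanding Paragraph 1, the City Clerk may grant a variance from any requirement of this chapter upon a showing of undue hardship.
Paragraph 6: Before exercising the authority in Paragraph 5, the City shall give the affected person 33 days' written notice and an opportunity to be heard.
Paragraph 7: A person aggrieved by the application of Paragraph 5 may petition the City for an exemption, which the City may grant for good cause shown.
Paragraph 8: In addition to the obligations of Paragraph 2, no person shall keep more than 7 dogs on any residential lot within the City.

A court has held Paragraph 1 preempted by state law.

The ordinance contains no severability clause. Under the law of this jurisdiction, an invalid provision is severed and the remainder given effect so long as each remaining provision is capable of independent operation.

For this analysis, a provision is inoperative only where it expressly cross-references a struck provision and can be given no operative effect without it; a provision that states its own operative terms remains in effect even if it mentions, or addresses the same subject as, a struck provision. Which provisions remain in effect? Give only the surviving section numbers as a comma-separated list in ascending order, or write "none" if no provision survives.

3, 5, 6, 7, 8

Paragraph 1 is struck. The only function of Paragraph 2 is the emergency suspension of Paragraph 1, so it cannot stand once Paragraph 1 is removed. Paragraph 4 has no operative effect of its own apart from Paragraph 1 and is therefore inoperative. Paragraph 8 mentions Paragraph 2 but its own obligation stands independently of Paragraph 2, so Paragraph 8 is not affected. Although Paragraph 5 refers to Paragraph 1, its operative terms do not depend on Paragraph 1, so it remains in effect. Under the stated default rule, only provisions that cannot operate independently fall away; the rest are enforced. Paragraph 3, Paragraph 5, Paragraph 6, Paragraph 7, and Paragraph 8 remain in effect.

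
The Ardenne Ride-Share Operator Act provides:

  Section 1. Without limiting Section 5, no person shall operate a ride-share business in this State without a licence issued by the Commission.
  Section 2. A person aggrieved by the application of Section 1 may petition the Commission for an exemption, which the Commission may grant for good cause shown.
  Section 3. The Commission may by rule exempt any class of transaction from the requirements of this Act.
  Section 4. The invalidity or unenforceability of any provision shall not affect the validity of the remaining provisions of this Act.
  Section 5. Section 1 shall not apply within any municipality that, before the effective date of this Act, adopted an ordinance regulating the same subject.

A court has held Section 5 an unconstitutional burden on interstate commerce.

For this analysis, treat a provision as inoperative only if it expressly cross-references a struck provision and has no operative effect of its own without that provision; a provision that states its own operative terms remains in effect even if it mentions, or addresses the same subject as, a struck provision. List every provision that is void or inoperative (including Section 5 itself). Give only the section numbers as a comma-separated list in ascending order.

5

Section 5 is struck. Although Section 1 refers to Section 5, its operative terms do not depend on Section 5, so it remains in effect. No other provision's operative terms depend on Section 5. Section 4 is a severability clause and preserves every provision that can still be given independent effect. Section 1, Section 2, Section 3, and Section 4 remain in effect.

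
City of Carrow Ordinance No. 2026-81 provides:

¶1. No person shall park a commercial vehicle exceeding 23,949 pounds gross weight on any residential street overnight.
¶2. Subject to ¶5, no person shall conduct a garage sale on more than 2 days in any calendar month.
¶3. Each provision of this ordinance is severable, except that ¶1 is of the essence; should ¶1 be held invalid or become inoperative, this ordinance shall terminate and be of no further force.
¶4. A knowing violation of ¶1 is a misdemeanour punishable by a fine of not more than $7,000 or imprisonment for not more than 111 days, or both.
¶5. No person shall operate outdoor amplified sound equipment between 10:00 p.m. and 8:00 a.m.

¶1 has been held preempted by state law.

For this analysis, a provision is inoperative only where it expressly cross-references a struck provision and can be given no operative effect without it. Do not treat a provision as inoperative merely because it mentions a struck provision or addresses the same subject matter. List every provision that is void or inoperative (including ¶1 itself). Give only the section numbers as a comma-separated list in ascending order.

¶1 is struck. The only function of ¶4 is the criminal penalty for violating ¶1, so it cannot stand once ¶1 is removed. ¶3 makes ¶1 an essential term, and ¶1 is the provision held invalid; under ¶3, the entire ordinance is therefore void. No provision of the ordinance survives.

1, 2, 3, 4, 5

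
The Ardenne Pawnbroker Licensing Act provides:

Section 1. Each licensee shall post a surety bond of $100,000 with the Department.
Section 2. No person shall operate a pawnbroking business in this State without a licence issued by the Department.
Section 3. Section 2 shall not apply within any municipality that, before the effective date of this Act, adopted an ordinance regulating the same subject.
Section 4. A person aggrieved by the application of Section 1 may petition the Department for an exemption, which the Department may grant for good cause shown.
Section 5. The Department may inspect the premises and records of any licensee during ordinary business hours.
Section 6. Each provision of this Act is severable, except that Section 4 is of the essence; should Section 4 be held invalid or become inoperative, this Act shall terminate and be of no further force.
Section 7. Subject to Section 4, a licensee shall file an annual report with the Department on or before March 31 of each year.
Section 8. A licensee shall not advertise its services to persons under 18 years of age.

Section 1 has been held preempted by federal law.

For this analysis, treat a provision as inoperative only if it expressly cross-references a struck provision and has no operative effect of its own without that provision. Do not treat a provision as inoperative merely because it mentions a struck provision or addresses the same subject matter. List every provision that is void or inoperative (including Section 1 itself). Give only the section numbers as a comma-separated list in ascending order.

1, 2, 3, 4, 5, 6, 7, 8

Section 1 is struck. Section 4 merely fixes the exemption procedure for Section 1; with Section 1 gone it has nothing to operate on and falls away. Section 6 makes Section 4 an essential term, and Section 4 has been rendered inoperative by the cascade; under Section 6, the entire Act is therefore void. No provision of the Act survives.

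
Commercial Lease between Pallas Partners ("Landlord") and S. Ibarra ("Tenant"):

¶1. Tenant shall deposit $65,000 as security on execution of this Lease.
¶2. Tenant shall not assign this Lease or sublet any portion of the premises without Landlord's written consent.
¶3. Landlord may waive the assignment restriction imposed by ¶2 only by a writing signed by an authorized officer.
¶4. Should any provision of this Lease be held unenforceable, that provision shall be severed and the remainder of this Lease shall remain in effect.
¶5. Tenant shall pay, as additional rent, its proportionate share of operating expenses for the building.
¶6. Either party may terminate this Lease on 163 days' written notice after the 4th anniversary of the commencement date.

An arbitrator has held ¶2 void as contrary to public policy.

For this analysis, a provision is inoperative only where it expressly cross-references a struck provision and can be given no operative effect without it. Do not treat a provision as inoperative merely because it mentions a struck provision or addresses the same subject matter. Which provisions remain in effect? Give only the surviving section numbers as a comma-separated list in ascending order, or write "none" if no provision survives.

1, 4, 5, 6

¶2 is struck. ¶3 has no operative effect of its own apart from ¶2 and is therefore inoperative. ¶4 is a severability clause and preserves every provision that can still be given independent effect. The provisions still in force are ¶1, ¶4, ¶5, and ¶6.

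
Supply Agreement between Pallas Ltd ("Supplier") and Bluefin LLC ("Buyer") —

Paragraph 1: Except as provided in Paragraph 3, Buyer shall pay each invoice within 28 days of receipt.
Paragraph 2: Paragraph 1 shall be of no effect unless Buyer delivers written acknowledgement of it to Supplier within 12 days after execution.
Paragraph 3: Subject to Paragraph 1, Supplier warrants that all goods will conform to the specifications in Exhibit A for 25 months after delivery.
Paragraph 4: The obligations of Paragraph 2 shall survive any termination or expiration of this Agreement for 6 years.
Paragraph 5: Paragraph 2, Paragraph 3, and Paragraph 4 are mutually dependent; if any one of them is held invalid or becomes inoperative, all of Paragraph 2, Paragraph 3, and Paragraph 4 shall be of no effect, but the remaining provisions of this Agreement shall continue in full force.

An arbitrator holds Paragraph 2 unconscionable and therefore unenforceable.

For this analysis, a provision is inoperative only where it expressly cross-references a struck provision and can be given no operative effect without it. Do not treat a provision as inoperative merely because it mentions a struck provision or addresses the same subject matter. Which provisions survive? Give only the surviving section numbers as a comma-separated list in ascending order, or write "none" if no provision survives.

Paragraph 2 is struck. Paragraph 4 operates only by reference to Paragraph 2, so it falls with Paragraph 2. Although Paragraph 1 refers to Paragraph 3, its operative terms do not depend on Paragraph 3, so it remains in effect. Paragraph 5 declares Paragraph 2, Paragraph 3, and Paragraph 4 mutually dependent; since one of them has fallen, all of them are of no effect. That brings down Paragraph 3 as well. The remainder continues in force under Paragraph 5. Paragraph 1 and Paragraph 5 remain in effect.

1, 5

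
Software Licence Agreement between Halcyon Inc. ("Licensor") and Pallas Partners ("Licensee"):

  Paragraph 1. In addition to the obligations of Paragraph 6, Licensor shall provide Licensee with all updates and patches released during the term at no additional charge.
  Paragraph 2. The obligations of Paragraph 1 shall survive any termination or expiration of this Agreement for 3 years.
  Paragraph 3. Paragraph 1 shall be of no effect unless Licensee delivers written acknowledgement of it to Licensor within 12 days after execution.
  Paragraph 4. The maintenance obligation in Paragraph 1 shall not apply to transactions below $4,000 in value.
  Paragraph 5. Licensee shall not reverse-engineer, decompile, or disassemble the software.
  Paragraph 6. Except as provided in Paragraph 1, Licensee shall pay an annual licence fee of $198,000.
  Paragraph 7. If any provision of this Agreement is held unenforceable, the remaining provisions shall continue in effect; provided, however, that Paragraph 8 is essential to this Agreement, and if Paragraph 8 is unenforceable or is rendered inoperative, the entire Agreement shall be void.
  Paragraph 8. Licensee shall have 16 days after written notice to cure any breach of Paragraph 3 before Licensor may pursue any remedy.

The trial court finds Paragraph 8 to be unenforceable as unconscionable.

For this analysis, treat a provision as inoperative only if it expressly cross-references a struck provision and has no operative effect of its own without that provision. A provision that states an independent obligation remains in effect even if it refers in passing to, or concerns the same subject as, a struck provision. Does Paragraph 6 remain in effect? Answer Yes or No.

No

Paragraph 8 is struck. No other provision's operative terms depend on Paragraph 8. Paragraph 7 makes Paragraph 8 an essential term, and Paragraph 8 is the provision held invalid; under Paragraph 7, the entire Agreement is therefore void. No provision of the Agreement survives. Paragraph 6 is among the inoperative provisions, so the answer is no.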